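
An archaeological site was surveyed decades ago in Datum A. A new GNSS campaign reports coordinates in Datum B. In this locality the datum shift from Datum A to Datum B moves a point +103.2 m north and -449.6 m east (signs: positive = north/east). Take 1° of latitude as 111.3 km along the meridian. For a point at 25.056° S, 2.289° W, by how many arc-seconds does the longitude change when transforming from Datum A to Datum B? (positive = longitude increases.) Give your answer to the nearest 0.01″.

At latitude -25.056°, cos φ = 0.905894.
1° of longitude at this latitude = 111.3 × cos φ = 100.83 km, so Δλ = -449.6 / 100826.0 = -0.0044592° = -16.053″.

Δλ = -16.05″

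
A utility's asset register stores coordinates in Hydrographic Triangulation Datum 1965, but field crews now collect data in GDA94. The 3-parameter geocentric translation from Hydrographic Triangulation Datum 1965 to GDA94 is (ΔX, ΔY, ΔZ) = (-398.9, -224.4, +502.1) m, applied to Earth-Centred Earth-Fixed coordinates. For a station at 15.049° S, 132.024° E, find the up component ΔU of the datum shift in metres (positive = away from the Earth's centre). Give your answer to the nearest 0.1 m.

ΔU = -33.5 m

The local up (radial) axis is (cos φ cos λ, cos φ sin λ, sin φ), giving ΔU = 257.882 − 160.982 − 130.368 = -33.47 m.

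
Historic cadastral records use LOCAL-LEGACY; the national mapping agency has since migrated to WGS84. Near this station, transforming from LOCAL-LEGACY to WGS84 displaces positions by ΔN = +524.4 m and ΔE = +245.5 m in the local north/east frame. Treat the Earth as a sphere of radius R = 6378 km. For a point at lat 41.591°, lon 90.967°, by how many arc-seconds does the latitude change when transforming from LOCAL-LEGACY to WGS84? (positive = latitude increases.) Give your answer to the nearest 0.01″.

On a sphere of radius R, 1 rad of latitude = R, so Δφ = ΔN / R = 524.4 / 6378000 = 8.2220e-05 rad = 16.959″.

Δφ = 16.96″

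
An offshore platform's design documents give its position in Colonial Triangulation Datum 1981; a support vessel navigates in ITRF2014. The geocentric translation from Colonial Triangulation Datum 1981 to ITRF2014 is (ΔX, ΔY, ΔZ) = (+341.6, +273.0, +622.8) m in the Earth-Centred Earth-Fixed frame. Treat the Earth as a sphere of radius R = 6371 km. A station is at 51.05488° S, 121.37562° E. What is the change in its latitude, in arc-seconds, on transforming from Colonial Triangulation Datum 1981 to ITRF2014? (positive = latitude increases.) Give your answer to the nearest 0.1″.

Δφ = 14.1″

sin φ = -0.777748, cos φ = 0.628576, sin λ = 0.853772, cos λ = -0.520646.
North component: ΔN = −sin φ cos λ·ΔX − sin φ sin λ·ΔY + cos φ·ΔZ = −(-0.777748)(-0.520646)(341.6) − (-0.777748)(0.853772)(273.0) + (0.628576)(622.8) = 434.43 m.
1° of latitude spans πR/180 = 111195 m, so Δφ = 434.43 / 111195 × 3600 = 14.065″.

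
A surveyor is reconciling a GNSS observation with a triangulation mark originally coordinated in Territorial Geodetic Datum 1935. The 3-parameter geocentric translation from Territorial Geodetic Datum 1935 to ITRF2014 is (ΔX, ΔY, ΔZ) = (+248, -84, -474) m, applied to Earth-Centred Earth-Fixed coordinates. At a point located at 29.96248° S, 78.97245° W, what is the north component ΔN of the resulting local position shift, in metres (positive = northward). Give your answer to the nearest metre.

The local north axis is (−sin φ cos λ, −sin φ sin λ, cos φ), giving ΔN = 23.692 + 41.178 − 410.651 = -345.78 m.

ΔN = -346 m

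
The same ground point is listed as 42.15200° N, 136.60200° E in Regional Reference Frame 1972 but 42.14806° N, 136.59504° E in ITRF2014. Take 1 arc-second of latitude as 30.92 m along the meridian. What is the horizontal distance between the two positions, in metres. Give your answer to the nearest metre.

Δφ = 42.14806° − 42.15200° = -0.00394°; Δλ = 136.59504° − 136.60200° = -0.00696°.
1° of latitude = 3600 × 30.92 = 111312 m.
ΔN = Δφ × 111312 = -438.6 m; ΔE = Δλ × 111312 × cos(42.15200°) = -0.00696 × 111312 × 0.741367 = -574.4 m.
Distance = √(ΔE² + ΔN²) = √((-574.4)² + (-438.6)²) = 722.7 m.

723 m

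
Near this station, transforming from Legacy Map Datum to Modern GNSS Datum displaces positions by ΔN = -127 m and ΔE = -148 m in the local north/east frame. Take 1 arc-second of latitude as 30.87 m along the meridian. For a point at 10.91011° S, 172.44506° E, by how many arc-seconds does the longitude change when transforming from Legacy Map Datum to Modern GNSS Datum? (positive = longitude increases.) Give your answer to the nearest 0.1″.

Δλ = -4.9″

At latitude -10.91011°, cos φ = 0.981925.
1″ of longitude at this latitude = 30.87 × cos φ = 30.3120 m, so Δλ = -148.0 / 30.3120 = -4.883″.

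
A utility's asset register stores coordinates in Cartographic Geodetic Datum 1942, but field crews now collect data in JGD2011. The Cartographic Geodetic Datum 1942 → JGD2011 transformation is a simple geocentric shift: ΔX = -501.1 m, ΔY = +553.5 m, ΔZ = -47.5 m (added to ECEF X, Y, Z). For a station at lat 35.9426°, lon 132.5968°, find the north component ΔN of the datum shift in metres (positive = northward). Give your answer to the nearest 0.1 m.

At φ = 35.9426°, λ = 132.5968°: sin φ = 0.586974, cos φ = 0.809605, sin λ = 0.736135, cos λ = -0.676835.
ΔN = −sin φ cos λ·ΔX − sin φ sin λ·ΔY + cos φ·ΔZ = −(0.586974)(-0.676835)(-501.1) − (0.586974)(0.736135)(553.5) + (0.809605)(-47.5) = -476.70 m.

ΔN = -476.7 m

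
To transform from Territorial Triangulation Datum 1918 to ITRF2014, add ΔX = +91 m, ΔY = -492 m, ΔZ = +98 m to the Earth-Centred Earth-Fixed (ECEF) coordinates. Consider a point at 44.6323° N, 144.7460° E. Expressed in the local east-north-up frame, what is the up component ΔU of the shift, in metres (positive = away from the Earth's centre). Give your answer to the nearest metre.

ΔU = -186 m

The local up (radial) axis is (cos φ cos λ, cos φ sin λ, sin φ), giving ΔU = -52.882 − 202.091 + 68.850 = -186.12 m.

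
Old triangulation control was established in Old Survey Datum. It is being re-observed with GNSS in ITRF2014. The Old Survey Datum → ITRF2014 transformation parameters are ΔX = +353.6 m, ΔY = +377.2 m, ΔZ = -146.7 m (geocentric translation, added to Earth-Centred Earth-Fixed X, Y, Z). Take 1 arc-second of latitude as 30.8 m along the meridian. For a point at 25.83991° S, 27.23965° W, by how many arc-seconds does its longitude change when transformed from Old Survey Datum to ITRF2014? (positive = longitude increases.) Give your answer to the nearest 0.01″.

Δλ = 17.94″

sin φ = -0.435858, cos φ = 0.900015, sin λ = -0.457713, cos λ = 0.889100.
East component: ΔE = −sin λ·ΔX + cos λ·ΔY = −(-0.457713)(353.6) + (0.889100)(377.2) = 497.22 m.
1° of latitude spans 3600 × 30.80 = 110880 m; at latitude φ, 1° of longitude spans that × cos φ = 99793.7 m, so Δλ = 497.22 / 99793.7 × 3600 = 17.937″.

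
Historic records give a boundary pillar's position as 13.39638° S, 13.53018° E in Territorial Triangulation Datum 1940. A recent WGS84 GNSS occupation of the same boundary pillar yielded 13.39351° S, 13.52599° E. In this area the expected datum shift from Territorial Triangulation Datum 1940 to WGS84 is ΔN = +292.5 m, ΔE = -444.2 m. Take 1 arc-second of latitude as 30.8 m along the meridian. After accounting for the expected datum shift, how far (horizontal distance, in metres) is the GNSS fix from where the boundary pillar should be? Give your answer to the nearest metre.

Observed coordinate differences: Δφ = +0.00287°, Δλ = -0.00419°.
Converting to metres (1° lat = 110880 m, cos φ = 0.972791): observed ΔN = 318.2 m, observed ΔE = -451.9 m.
Subtracting the expected shift leaves a residual of 318.2 − (292.5) = 25.7 m north and -451.9 − (-444.2) = -7.7 m east.
Residual distance = √(25.7² + (-7.7)²) = 26.9 m.

27 m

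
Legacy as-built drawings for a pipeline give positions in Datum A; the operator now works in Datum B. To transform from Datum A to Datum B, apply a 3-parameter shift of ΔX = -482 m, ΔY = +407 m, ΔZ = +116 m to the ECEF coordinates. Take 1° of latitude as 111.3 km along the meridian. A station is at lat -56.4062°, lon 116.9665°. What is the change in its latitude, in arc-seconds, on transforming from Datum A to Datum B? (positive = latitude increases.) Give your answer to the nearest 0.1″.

sin φ = -0.832981, cos φ = 0.553301, sin λ = 0.891272, cos λ = -0.453469.
North component: ΔN = −sin φ cos λ·ΔX − sin φ sin λ·ΔY + cos φ·ΔZ = −(-0.832981)(-0.453469)(-482) − (-0.832981)(0.891272)(407) + (0.553301)(116) = 548.41 m.
1° of latitude spans 111300 m, so Δφ = 548.41 / 111300 × 3600 = 17.738″.

Δφ = 17.7″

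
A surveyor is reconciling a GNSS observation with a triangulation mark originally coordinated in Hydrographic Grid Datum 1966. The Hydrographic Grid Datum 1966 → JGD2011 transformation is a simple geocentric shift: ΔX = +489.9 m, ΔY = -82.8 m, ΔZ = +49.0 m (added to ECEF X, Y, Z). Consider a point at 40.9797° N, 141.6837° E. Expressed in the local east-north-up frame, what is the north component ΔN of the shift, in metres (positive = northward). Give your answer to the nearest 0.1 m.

At φ = 40.9797°, λ = 141.6837°: sin φ = 0.655792, cos φ = 0.754942, sin λ = 0.620002, cos λ = -0.784600.
ΔN = −sin φ cos λ·ΔX − sin φ sin λ·ΔY + cos φ·ΔZ = −(0.655792)(-0.784600)(489.9) − (0.655792)(0.620002)(-82.8) + (0.754942)(49.0) = 322.73 m.

ΔN = 322.7 m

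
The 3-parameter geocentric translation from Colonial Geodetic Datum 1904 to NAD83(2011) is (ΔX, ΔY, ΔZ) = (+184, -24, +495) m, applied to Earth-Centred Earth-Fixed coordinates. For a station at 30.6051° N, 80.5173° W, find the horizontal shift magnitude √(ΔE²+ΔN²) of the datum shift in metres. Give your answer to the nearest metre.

436 m

At φ = 30.6051°, λ = -80.5173°: sin φ = 0.509118, cos φ = 0.860697, sin λ = -0.986335, cos λ = 0.164750.
ΔE = −sin λ·ΔX + cos λ·ΔY = −(-0.986335)·(184) + (0.164750)·(-24) = 177.53 m.
ΔN = −sin φ cos λ·ΔX − sin φ sin λ·ΔY + cos φ·ΔZ = −(0.509118)(0.164750)(184) − (0.509118)(-0.986335)(-24) + (0.860697)(495) = 398.56 m.
Horizontal magnitude = √(ΔE² + ΔN²) = √(177.53² + 398.56²) = 436.31 m.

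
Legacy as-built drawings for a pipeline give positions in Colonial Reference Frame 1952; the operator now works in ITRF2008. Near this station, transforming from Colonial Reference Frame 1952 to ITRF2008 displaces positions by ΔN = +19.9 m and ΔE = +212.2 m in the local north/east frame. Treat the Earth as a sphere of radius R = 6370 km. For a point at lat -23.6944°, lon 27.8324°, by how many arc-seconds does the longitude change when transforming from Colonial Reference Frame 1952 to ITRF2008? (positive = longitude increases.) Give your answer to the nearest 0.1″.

Δλ = 7.5″

At latitude -23.6944°, cos φ = 0.915702.
One radian of longitude at latitude φ spans R cos φ, so Δλ = ΔE / (R cos φ) = 212.2 / (6370000 × 0.915702) = 3.6379e-05 rad = 7.504″.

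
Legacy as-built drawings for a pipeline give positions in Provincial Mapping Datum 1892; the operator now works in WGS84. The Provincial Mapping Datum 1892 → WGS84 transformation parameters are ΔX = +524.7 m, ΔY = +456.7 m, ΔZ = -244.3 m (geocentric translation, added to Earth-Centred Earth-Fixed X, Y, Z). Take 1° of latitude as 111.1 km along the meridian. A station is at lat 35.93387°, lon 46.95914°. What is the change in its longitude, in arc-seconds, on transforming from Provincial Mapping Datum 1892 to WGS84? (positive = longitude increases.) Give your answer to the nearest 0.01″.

Δλ = -2.87″

sin φ = 0.586851, cos φ = 0.809695, sin λ = 0.730867, cos λ = 0.682520.
East component: ΔE = −sin λ·ΔX + cos λ·ΔY = −(0.730867)(524.7) + (0.682520)(456.7) = -71.78 m.
1° of latitude spans 111100 m; at latitude φ, 1° of longitude spans that × cos φ = 89957.1 m, so Δλ = -71.78 / 89957.1 × 3600 = -2.873″.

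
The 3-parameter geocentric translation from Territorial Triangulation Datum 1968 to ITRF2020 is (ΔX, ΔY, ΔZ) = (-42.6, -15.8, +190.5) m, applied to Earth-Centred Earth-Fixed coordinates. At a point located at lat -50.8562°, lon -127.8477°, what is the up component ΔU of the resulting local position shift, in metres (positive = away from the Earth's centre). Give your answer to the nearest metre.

ΔU = -123 m

At φ = -50.8562°, λ = -127.8477°: sin φ = -0.775564, cos φ = 0.631269, sin λ = -0.789644, cos λ = -0.613565.
ΔU = cos φ cos λ·ΔX + cos φ sin λ·ΔY + sin φ·ΔZ = (0.631269)(-0.613565)(-42.6) + (0.631269)(-0.789644)(-15.8) + (-0.775564)(190.5) = -123.37 m.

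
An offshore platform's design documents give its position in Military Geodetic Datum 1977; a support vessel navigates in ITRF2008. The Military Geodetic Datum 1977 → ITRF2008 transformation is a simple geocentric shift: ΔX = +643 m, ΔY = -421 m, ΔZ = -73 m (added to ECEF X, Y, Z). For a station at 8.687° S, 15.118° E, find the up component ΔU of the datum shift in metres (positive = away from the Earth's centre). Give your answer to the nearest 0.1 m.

ΔU = 516.1 m

At φ = -8.687°, λ = 15.118°: sin φ = -0.151037, cos φ = 0.988528, sin λ = 0.260808, cos λ = 0.965391.
ΔU = cos φ cos λ·ΔX + cos φ sin λ·ΔY + sin φ·ΔZ = (0.988528)(0.965391)(643) + (0.988528)(0.260808)(-421) + (-0.151037)(-73) = 516.11 m.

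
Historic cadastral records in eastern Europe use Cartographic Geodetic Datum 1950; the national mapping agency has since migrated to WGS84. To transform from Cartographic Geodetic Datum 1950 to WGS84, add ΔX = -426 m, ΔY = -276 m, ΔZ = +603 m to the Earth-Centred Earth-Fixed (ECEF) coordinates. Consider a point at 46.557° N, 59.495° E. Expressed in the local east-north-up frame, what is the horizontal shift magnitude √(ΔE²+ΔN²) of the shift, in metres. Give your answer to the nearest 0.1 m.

778.1 m

At φ = 46.557°, λ = 59.495°: sin φ = 0.726059, cos φ = 0.687633, sin λ = 0.861585, cos λ = 0.507614.
ΔE = −sin λ·ΔX + cos λ·ΔY = −(0.861585)·(-426) + (0.507614)·(-276) = 226.93 m.
ΔN = −sin φ cos λ·ΔX − sin φ sin λ·ΔY + cos φ·ΔZ = −(0.726059)(0.507614)(-426) − (0.726059)(0.861585)(-276) + (0.687633)(603) = 744.30 m.
Horizontal magnitude = √(ΔE² + ΔN²) = √(226.93² + 744.30²) = 778.13 m.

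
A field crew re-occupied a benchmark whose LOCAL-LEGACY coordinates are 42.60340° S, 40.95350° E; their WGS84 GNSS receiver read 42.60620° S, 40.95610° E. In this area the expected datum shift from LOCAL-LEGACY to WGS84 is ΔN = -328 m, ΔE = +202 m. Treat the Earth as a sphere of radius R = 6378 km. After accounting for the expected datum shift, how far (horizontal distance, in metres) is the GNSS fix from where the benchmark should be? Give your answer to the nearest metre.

20 m

Observed coordinate differences: Δφ = -0.00280°, Δλ = +0.00260°.
Converting to metres (1° lat = 111317 m, cos φ = 0.736057): observed ΔN = -311.7 m, observed ΔE = 213.0 m.
Subtracting the expected shift leaves a residual of -311.7 − (-328) = 16.3 m north and 213.0 − (202) = 11.0 m east.
Residual distance = √(16.3² + 11.0²) = 19.7 m.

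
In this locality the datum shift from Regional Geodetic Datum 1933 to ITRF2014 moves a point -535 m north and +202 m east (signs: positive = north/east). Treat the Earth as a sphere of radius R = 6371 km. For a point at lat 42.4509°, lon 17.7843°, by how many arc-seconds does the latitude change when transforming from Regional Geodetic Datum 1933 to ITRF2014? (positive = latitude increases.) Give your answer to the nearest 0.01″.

Δφ = -17.32″

On a sphere of radius R, 1 rad of latitude = R, so Δφ = ΔN / R = -535.0 / 6371000 = -8.3974e-05 rad = -17.321″.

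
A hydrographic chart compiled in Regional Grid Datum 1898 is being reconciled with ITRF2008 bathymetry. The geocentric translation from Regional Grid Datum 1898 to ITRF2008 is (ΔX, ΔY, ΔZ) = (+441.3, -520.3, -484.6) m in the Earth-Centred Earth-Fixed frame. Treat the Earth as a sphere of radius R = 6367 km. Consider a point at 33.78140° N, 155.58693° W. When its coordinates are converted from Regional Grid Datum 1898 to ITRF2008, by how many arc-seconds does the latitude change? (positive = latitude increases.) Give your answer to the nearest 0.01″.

sin φ = 0.556026, cos φ = 0.831165, sin λ = -0.413312, cos λ = -0.910589.
North component: ΔN = −sin φ cos λ·ΔX − sin φ sin λ·ΔY + cos φ·ΔZ = −(0.556026)(-0.910589)(441.3) − (0.556026)(-0.413312)(-520.3) + (0.831165)(-484.6) = -298.92 m.
1° of latitude spans πR/180 = 111125 m, so Δφ = -298.92 / 111125 × 3600 = -9.684″.

Δφ = -9.68″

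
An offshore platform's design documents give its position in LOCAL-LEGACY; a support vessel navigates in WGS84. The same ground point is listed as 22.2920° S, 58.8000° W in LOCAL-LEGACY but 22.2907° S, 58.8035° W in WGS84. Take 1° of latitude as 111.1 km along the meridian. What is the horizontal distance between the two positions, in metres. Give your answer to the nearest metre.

388 m

Δφ = -22.2907° − -22.2920° = +0.0013°; Δλ = -58.8035° − -58.8000° = -0.0035°.
ΔN = Δφ × 111100 = 144.4 m; ΔE = Δλ × 111100 × cos(-22.2920°) = -0.0035 × 111100 × 0.925263 = -359.8 m.
Distance = √(ΔE² + ΔN²) = √((-359.8)² + 144.4²) = 387.7 m.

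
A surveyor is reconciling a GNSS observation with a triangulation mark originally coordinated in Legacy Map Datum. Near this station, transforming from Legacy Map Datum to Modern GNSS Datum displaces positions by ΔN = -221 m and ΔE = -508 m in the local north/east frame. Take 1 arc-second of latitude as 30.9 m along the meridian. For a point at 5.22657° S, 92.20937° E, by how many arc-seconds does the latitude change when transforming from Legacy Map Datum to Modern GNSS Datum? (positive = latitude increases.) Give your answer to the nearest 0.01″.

1″ of latitude = 30.90 m, so Δφ = -221.0 / 30.90 = -7.152″.

Δφ = -7.15″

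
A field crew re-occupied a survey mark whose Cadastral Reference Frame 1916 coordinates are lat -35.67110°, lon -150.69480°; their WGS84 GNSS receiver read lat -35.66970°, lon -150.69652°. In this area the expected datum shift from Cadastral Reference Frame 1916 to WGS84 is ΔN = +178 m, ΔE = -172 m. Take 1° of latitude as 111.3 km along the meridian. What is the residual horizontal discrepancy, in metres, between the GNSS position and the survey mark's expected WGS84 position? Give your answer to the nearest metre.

28 m

Observed coordinate differences: Δφ = +0.00140°, Δλ = -0.00172°.
Converting to metres (1° lat = 111300 m, cos φ = 0.812378): observed ΔN = 155.8 m, observed ΔE = -155.5 m.
Subtracting the expected shift leaves a residual of 155.8 − (178) = -22.2 m north and -155.5 − (-172) = 16.5 m east.
Residual distance = √((-22.2)² + 16.5²) = 27.6 m.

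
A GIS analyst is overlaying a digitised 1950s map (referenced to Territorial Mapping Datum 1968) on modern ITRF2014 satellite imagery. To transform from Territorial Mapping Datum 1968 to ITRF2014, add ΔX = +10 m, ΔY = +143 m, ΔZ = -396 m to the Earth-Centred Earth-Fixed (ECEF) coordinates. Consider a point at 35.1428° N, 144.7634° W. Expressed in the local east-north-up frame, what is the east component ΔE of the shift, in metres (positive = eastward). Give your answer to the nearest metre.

ΔE = -111 m

The local east axis at (φ, λ) is (−sin λ, cos λ, 0), so ΔE = −sin(-144.7634°)·10 + cos(-144.7634°)·143 = -111.03 m.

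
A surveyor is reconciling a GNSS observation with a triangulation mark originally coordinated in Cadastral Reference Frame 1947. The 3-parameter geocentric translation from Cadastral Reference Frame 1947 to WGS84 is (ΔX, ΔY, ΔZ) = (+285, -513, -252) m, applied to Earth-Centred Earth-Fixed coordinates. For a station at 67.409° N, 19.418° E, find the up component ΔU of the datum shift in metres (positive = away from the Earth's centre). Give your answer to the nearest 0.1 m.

ΔU = -194.9 m

The local up (radial) axis is (cos φ cos λ, cos φ sin λ, sin φ), giving ΔU = 103.255 − 65.517 − 232.664 = -194.93 m.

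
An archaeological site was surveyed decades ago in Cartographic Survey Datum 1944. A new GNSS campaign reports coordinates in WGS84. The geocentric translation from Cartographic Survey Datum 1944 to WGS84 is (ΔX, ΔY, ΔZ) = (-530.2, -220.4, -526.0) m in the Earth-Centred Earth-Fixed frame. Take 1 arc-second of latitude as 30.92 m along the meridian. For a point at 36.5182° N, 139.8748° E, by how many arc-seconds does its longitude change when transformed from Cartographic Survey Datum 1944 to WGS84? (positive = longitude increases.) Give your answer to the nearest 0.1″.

Δλ = 20.5″

sin φ = 0.595078, cos φ = 0.803668, sin λ = 0.644460, cos λ = -0.764638.
East component: ΔE = −sin λ·ΔX + cos λ·ΔY = −(0.644460)(-530.2) + (-0.764638)(-220.4) = 510.22 m.
1° of latitude spans 3600 × 30.92 = 111312 m; at latitude φ, 1° of longitude spans that × cos φ = 89457.9 m, so Δλ = 510.22 / 89457.9 × 3600 = 20.532″.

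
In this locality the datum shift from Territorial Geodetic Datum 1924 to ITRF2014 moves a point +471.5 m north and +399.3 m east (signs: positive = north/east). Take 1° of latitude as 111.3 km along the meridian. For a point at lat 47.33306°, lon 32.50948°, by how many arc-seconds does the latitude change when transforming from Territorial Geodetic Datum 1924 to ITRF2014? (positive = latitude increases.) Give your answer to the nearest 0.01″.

1° of latitude = 111.3 km, so Δφ = 471.5 / 111300 = 0.0042363° = 15.251″.

Δφ = 15.25″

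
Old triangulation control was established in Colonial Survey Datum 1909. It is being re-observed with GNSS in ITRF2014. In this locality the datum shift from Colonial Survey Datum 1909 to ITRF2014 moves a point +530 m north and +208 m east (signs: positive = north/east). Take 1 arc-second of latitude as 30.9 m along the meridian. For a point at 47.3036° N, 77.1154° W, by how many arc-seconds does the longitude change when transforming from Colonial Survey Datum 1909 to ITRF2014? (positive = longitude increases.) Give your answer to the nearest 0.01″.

Δλ = 9.93″

At latitude 47.3036°, cos φ = 0.678113.
1″ of longitude at this latitude = 30.90 × cos φ = 20.9537 m, so Δλ = 208.0 / 20.9537 = 9.927″.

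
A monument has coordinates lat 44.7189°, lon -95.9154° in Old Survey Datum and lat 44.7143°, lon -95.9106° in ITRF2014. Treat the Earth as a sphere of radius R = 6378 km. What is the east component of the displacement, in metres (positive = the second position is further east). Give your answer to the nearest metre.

Δφ = 44.7143° − 44.7189° = -0.0046°; Δλ = -95.9106° − -95.9154° = +0.0048°.
1° along a meridian = πR/180 = 111317 m.
ΔN = Δφ × 111317 = -512.1 m; ΔE = Δλ × 111317 × cos(44.7189°) = +0.0048 × 111317 × 0.710567 = 379.7 m.

ΔE = 380 m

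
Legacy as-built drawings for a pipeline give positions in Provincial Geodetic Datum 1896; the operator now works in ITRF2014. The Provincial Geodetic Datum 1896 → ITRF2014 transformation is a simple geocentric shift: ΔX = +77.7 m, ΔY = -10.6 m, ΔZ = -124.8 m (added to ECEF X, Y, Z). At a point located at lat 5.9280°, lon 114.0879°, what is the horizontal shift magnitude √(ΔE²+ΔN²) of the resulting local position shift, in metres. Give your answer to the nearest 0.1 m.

137.1 m

The local east axis at (φ, λ) is (−sin λ, cos λ, 0), so ΔE = −sin(114.0879°)·77.7 + cos(114.0879°)·(-10.6) = -66.61 m.
The local north axis is (−sin φ cos λ, −sin φ sin λ, cos φ), giving ΔN = 3.275 + 0.999 − 124.133 = -119.86 m.
Horizontal magnitude = √(ΔE² + ΔN²) = √((-66.61)² + (-119.86)²) = 137.12 m.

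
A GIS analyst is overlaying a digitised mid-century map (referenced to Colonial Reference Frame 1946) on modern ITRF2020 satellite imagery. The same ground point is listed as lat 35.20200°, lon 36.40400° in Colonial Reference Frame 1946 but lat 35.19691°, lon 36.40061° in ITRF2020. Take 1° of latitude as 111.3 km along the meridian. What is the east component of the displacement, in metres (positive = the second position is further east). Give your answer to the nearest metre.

Δφ = 35.19691° − 35.20200° = -0.00509°; Δλ = 36.40061° − 36.40400° = -0.00339°.
ΔN = Δφ × 111300 = -566.5 m; ΔE = Δλ × 111300 × cos(35.20200°) = -0.00339 × 111300 × 0.817125 = -308.3 m.

ΔE = -308 m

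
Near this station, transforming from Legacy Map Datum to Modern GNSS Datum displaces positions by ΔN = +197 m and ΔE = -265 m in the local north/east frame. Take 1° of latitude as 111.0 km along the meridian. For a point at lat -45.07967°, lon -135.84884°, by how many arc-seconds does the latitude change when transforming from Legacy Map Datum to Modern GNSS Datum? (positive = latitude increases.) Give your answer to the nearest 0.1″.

Δφ = 6.4″

1° of latitude = 111.0 km, so Δφ = 197.0 / 111000 = 0.0017748° = 6.389″.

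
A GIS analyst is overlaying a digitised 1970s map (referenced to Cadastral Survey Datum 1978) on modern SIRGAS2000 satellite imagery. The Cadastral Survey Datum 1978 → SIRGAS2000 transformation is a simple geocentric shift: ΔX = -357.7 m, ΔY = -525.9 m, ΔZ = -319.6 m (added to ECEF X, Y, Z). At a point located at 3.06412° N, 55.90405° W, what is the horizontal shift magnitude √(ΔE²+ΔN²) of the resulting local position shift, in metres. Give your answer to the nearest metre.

At φ = 3.06412°, λ = -55.90405°: sin φ = 0.053453, cos φ = 0.998570, sin λ = -0.828100, cos λ = 0.560580.
ΔE = −sin λ·ΔX + cos λ·ΔY = −(-0.828100)·(-357.7) + (0.560580)·(-525.9) = -591.02 m.
ΔN = −sin φ cos λ·ΔX − sin φ sin λ·ΔY + cos φ·ΔZ = −(0.053453)(0.560580)(-357.7) − (0.053453)(-0.828100)(-525.9) + (0.998570)(-319.6) = -331.70 m.
Horizontal magnitude = √(ΔE² + ΔN²) = √((-591.02)² + (-331.70)²) = 677.74 m.

678 m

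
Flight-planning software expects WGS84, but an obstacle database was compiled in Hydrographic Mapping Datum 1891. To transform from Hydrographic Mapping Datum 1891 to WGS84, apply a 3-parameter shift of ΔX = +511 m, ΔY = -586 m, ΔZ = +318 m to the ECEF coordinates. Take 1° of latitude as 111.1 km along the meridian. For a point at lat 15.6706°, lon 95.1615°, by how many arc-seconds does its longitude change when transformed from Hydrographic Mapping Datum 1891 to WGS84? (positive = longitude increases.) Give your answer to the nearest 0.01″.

Δλ = -15.35″

sin φ = 0.270106, cos φ = 0.962830, sin λ = 0.995945, cos λ = -0.089963.
East component: ΔE = −sin λ·ΔX + cos λ·ΔY = −(0.995945)(511) + (-0.089963)(-586) = -456.21 m.
1° of latitude spans 111100 m; at latitude φ, 1° of longitude spans that × cos φ = 106970.5 m, so Δλ = -456.21 / 106970.5 × 3600 = -15.353″.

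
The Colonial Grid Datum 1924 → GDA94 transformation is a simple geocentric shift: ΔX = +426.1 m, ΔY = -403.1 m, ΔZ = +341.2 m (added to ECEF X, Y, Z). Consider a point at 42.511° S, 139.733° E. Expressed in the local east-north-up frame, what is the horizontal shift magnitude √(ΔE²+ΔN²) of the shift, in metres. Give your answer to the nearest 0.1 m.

At φ = -42.511°, λ = 139.733°: sin φ = -0.675732, cos φ = 0.737148, sin λ = 0.646350, cos λ = -0.763041.
ΔE = −sin λ·ΔX + cos λ·ΔY = −(0.646350)·(426.1) + (-0.763041)·(-403.1) = 32.17 m.
ΔN = −sin φ cos λ·ΔX − sin φ sin λ·ΔY + cos φ·ΔZ = −(-0.675732)(-0.763041)(426.1) − (-0.675732)(0.646350)(-403.1) + (0.737148)(341.2) = -144.24 m.
Horizontal magnitude = √(ΔE² + ΔN²) = √(32.17² + (-144.24)²) = 147.79 m.

147.8 m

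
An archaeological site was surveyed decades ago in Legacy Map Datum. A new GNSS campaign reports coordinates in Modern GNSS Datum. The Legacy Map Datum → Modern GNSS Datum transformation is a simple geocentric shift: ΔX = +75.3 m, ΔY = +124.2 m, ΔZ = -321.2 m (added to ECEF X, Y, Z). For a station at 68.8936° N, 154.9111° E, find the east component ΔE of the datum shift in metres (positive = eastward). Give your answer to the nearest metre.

ΔE = -144 m

The local east axis at (φ, λ) is (−sin λ, cos λ, 0), so ΔE = −sin(154.9111°)·75.3 + cos(154.9111°)·124.2 = -144.41 m.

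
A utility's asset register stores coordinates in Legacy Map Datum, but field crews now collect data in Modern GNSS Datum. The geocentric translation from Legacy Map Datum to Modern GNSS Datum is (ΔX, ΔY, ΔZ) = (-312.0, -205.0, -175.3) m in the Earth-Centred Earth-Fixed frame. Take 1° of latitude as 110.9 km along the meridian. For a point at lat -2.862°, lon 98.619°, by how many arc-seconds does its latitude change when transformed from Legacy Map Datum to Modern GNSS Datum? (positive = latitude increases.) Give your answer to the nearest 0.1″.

Δφ = -5.9″

sin φ = -0.049931, cos φ = 0.998753, sin λ = 0.988707, cos λ = -0.149863.
North component: ΔN = −sin φ cos λ·ΔX − sin φ sin λ·ΔY + cos φ·ΔZ = −(-0.049931)(-0.149863)(-312.0) − (-0.049931)(0.988707)(-205.0) + (0.998753)(-175.3) = -182.87 m.
1° of latitude spans 110900 m, so Δφ = -182.87 / 110900 × 3600 = -5.936″.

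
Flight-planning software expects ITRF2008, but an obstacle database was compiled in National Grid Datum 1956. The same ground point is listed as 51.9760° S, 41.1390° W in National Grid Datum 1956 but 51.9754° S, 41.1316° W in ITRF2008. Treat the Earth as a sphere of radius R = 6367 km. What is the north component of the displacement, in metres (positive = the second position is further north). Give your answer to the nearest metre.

ΔN = 67 m

Δφ = -51.9754° − -51.9760° = +0.0006°; Δλ = -41.1316° − -41.1390° = +0.0074°.
1° along a meridian = πR/180 = 111125 m.
ΔN = Δφ × 111125 = 66.7 m; ΔE = Δλ × 111125 × cos(-51.9760°) = +0.0074 × 111125 × 0.615992 = 506.5 m.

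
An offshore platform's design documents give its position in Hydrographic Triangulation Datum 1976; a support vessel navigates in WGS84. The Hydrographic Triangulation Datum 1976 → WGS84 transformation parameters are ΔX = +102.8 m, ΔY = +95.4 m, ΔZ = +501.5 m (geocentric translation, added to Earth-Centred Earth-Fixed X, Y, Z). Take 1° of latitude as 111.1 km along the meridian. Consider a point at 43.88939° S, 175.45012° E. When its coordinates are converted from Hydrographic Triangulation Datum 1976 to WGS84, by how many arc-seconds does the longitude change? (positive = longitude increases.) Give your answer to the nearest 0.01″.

sin φ = -0.693268, cos φ = 0.720680, sin λ = 0.079327, cos λ = -0.996849.
East component: ΔE = −sin λ·ΔX + cos λ·ΔY = −(0.079327)(102.8) + (-0.996849)(95.4) = -103.25 m.
1° of latitude spans 111100 m; at latitude φ, 1° of longitude spans that × cos φ = 80067.5 m, so Δλ = -103.25 / 80067.5 × 3600 = -4.643″.

Δλ = -4.64″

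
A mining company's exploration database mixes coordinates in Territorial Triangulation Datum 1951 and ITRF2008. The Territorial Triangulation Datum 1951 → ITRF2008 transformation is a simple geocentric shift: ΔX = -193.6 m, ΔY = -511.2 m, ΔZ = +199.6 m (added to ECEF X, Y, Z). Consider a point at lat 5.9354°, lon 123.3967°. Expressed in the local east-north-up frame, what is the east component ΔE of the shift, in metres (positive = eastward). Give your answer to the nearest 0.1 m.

ΔE = 443.0 m

The local east axis at (φ, λ) is (−sin λ, cos λ, 0), so ΔE = −sin(123.3967°)·(-193.6) + cos(123.3967°)·(-511.2) = 443.01 m.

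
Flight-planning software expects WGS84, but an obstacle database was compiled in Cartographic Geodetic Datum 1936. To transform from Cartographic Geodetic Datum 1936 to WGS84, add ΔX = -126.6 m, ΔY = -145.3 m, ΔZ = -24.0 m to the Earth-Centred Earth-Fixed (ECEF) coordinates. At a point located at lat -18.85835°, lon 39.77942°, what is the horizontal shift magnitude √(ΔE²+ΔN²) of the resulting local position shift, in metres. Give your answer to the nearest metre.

At φ = -18.85835°, λ = 39.77942°: sin φ = -0.323230, cos φ = 0.946321, sin λ = 0.639834, cos λ = 0.768513.
ΔE = −sin λ·ΔX + cos λ·ΔY = −(0.639834)·(-126.6) + (0.768513)·(-145.3) = -30.66 m.
ΔN = −sin φ cos λ·ΔX − sin φ sin λ·ΔY + cos φ·ΔZ = −(-0.323230)(0.768513)(-126.6) − (-0.323230)(0.639834)(-145.3) + (0.946321)(-24.0) = -84.21 m.
Horizontal magnitude = √(ΔE² + ΔN²) = √((-30.66)² + (-84.21)²) = 89.62 m.

90 m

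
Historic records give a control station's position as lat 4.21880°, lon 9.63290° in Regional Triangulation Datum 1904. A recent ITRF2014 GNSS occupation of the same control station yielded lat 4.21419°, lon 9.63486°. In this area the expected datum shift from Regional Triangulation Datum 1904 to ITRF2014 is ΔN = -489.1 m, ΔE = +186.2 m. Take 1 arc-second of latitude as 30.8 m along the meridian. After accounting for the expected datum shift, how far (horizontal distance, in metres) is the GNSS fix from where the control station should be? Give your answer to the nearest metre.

Observed coordinate differences: Δφ = -0.00461°, Δλ = +0.00196°.
Converting to metres (1° lat = 110880 m, cos φ = 0.997290): observed ΔN = -511.2 m, observed ΔE = 216.7 m.
Subtracting the expected shift leaves a residual of -511.2 − (-489.1) = -22.1 m north and 216.7 − (186.2) = 30.5 m east.
Residual distance = √((-22.1)² + 30.5²) = 37.7 m.

38 m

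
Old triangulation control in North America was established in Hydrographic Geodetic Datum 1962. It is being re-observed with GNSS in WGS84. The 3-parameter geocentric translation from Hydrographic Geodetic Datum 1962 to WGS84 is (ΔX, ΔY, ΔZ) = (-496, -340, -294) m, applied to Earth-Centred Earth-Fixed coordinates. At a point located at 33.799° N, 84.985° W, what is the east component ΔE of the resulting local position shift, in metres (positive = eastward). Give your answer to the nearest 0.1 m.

At φ = 33.799°, λ = -84.985°: sin φ = 0.556281, cos φ = 0.830994, sin λ = -0.996172, cos λ = 0.087417.
ΔE = −sin λ·ΔX + cos λ·ΔY = −(-0.996172)·(-496) + (0.087417)·(-340) = -523.82 m.

ΔE = -523.8 m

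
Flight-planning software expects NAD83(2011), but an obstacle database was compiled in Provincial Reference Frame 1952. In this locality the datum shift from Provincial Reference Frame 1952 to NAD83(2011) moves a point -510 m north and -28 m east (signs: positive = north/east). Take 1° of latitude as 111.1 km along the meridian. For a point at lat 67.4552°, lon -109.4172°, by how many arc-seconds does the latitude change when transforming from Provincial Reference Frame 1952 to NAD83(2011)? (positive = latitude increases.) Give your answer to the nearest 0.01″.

Δφ = -16.53″

1° of latitude = 111.1 km, so Δφ = -510.0 / 111100 = -0.0045905° = -16.526″.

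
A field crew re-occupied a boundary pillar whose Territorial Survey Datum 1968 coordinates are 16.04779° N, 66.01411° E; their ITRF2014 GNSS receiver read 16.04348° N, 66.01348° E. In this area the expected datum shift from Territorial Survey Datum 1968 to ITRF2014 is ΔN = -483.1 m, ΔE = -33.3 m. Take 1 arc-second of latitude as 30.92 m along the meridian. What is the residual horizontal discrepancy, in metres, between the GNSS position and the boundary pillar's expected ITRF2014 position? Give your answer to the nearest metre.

Observed coordinate differences: Δφ = -0.00431°, Δλ = -0.00063°.
Converting to metres (1° lat = 111312 m, cos φ = 0.961031): observed ΔN = -479.8 m, observed ΔE = -67.4 m.
Subtracting the expected shift leaves a residual of -479.8 − (-483.1) = 3.3 m north and -67.4 − (-33.3) = -34.1 m east.
Residual distance = √(3.3² + (-34.1)²) = 34.3 m.

34 m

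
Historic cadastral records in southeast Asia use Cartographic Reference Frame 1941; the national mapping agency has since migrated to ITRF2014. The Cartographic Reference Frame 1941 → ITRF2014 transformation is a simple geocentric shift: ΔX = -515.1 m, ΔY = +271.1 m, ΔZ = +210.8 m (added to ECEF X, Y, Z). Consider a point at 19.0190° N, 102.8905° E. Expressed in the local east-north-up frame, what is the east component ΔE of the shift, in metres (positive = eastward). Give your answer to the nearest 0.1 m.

ΔE = 441.6 m

The local east axis at (φ, λ) is (−sin λ, cos λ, 0), so ΔE = −sin(102.8905°)·(-515.1) + cos(102.8905°)·271.1 = 441.64 m.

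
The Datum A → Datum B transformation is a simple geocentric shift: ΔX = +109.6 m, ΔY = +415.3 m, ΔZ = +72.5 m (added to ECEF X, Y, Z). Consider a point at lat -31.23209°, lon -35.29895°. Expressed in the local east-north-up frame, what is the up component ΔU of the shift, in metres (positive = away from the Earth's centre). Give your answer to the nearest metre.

At φ = -31.23209°, λ = -35.29895°: sin φ = -0.518506, cos φ = 0.855074, sin λ = -0.577843, cos λ = 0.816148.
ΔU = cos φ cos λ·ΔX + cos φ sin λ·ΔY + sin φ·ΔZ = (0.855074)(0.816148)(109.6) + (0.855074)(-0.577843)(415.3) + (-0.518506)(72.5) = -166.30 m.

ΔU = -166 m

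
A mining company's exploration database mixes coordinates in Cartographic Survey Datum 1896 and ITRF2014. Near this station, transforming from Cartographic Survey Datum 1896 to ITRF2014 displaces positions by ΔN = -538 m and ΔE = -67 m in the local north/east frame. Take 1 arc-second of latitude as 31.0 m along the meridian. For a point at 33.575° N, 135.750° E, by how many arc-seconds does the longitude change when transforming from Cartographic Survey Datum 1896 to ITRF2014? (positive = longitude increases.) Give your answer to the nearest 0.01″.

At latitude 33.575°, cos φ = 0.833163.
1″ of longitude at this latitude = 31.00 × cos φ = 25.8280 m, so Δλ = -67.0 / 25.8280 = -2.594″.

Δλ = -2.59″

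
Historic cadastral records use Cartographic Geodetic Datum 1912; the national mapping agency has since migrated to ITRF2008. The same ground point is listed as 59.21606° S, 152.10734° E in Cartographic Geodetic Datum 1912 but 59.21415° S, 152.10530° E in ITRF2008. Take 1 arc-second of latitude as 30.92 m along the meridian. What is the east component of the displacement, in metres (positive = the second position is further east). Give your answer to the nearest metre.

ΔE = -116 m

Δφ = -59.21415° − -59.21606° = +0.00191°; Δλ = 152.10530° − 152.10734° = -0.00204°.
1° of latitude = 3600 × 30.92 = 111312 m.
ΔN = Δφ × 111312 = 212.6 m; ΔE = Δλ × 111312 × cos(-59.21606°) = -0.00204 × 111312 × 0.511802 = -116.2 m.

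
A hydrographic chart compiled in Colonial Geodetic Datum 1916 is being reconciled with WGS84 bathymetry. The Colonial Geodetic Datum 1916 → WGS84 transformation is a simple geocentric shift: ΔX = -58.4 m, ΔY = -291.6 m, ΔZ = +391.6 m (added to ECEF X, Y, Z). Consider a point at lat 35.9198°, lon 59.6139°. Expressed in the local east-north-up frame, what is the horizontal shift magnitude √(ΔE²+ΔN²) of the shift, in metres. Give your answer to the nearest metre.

492 m

At φ = 35.9198°, λ = 59.6139°: sin φ = 0.586652, cos φ = 0.809839, sin λ = 0.862636, cos λ = 0.505825.
ΔE = −sin λ·ΔX + cos λ·ΔY = −(0.862636)·(-58.4) + (0.505825)·(-291.6) = -97.12 m.
ΔN = −sin φ cos λ·ΔX − sin φ sin λ·ΔY + cos φ·ΔZ = −(0.586652)(0.505825)(-58.4) − (0.586652)(0.862636)(-291.6) + (0.809839)(391.6) = 482.03 m.
Horizontal magnitude = √(ΔE² + ΔN²) = √((-97.12)² + 482.03²) = 491.72 m.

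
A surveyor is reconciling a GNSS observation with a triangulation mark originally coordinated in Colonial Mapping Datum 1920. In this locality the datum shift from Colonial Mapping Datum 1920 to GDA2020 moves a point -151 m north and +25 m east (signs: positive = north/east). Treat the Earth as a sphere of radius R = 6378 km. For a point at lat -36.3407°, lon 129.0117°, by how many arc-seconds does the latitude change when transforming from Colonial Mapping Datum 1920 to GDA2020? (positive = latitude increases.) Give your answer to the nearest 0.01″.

Δφ = -4.88″

On a sphere of radius R, 1 rad of latitude = R, so Δφ = ΔN / R = -151.0 / 6378000 = -2.3675e-05 rad = -4.883″.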